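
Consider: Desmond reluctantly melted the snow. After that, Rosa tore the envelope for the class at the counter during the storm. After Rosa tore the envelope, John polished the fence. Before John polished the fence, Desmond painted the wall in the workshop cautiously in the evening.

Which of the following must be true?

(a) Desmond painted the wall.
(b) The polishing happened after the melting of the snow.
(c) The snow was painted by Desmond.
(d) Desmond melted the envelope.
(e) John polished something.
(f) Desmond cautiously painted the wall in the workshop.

(a) Entailed — this follows by dropping conjuncts from the painting event's description.
(b) Entailed — the narrative places the melting before the polishing.
(c) Not entailed — Desmond painted the wall, not the snow; the snow belongs to the melting event.
(d) Not entailed — Desmond melted the snow, not the envelope; the envelope belongs to the tearing event.
(e) Entailed — every conjunct here is already in the original polishing event.
(f) Entailed — every conjunct here is already in the original painting event.

(a), (b), (e), (f)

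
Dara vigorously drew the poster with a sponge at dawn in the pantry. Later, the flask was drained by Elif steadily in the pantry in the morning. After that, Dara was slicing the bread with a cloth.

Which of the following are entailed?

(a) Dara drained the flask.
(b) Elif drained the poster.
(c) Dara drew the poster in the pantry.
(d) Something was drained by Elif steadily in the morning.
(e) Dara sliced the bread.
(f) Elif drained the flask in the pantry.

(a) Not entailed — the passage has Elif draining the flask, not Dara.
(b) Not entailed — Elif drained the flask, not the poster; the poster belongs to the drawing event.
(c) Entailed — this follows by dropping conjuncts from the drawing event's description.
(d) Entailed — this follows by dropping conjuncts from the draining event's description.
(e) Not entailed — 'was slicing' is progressive on an accomplishment; it does not entail the completed 'sliced'.
(f) Entailed — every conjunct here is already in the original draining event.

(c), (d), (f)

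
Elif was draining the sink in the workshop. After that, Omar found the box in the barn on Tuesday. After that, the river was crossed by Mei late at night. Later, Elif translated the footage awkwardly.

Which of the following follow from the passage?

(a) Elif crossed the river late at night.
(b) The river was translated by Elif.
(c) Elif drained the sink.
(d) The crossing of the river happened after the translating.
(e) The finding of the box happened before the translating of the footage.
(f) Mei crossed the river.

(e), (f)

(a) Not entailed — the passage has Mei crossing the river, not Elif.
(b) Not entailed — Elif translated the footage, not the river; the river belongs to the crossing event.
(c) Not entailed — 'was draining' is progressive on an accomplishment; it does not entail the completed 'drained'.
(d) Not entailed — the narrative places the crossing before the translating, not after.
(e) Entailed — the narrative places the finding before the translating.
(f) Entailed — dropping 'late at night' leaves a sub-description the original still satisfies.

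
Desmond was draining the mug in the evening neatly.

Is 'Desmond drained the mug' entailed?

'was draining' is progressive; for an accomplishment like 'drain the mug', it doesn't entail completion.

no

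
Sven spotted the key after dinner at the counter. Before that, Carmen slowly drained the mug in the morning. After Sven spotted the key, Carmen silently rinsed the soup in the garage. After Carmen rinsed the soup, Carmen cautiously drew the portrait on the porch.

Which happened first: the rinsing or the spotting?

the spotting

The connectives place the spotting before the rinsing.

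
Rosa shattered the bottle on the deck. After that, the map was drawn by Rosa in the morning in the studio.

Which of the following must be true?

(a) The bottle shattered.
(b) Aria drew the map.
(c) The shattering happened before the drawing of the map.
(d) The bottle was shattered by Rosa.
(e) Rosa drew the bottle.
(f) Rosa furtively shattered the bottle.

(a) Entailed — 'Rosa shattered the bottle' is causative; it entails the inchoative 'the bottle shattered'.
(b) Not entailed — the passage has Rosa drawing the map, not Aria.
(c) Entailed — the narrative places the shattering before the drawing.
(d) Entailed — dropping 'on the deck' leaves a sub-description the original still satisfies.
(e) Not entailed — Rosa drew the map, not the bottle; the bottle belongs to the shattering event.
(f) Not entailed — 'furtively' adds information not in the original event.

(a), (c), (d)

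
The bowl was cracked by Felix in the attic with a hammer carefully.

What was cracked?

'the bowl' marks the patient of the cracking event.

the bowl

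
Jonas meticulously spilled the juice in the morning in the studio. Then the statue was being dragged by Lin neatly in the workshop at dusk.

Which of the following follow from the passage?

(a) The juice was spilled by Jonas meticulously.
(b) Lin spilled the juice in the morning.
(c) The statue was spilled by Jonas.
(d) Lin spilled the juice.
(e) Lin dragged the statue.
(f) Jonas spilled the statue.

(a) Entailed — every conjunct here is already in the original spilling event.
(b) Not entailed — the passage has Jonas spilling the juice, not Lin.
(c) Not entailed — Jonas spilled the juice, not the statue; the statue belongs to the dragging event.
(d) Not entailed — the passage has Jonas spilling the juice, not Lin.
(e) Entailed — 'drag' is an activity; 'was dragging' entails that some dragging happened, so 'dragged' holds.
(f) Not entailed — Jonas spilled the juice, not the statue; the statue belongs to the dragging event.

(a), (e)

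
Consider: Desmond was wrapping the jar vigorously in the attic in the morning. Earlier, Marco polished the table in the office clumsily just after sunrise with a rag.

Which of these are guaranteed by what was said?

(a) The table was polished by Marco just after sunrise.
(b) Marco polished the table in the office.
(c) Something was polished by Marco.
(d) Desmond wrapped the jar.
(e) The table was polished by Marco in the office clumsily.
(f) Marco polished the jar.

(a) Entailed — this follows by dropping conjuncts from the polishing event's description.
(b) Entailed — every conjunct here is already in the original polishing event.
(c) Entailed — this follows by dropping conjuncts from the polishing event's description.
(d) Not entailed — 'was wrapping' is progressive on an accomplishment; it does not entail the completed 'wrapped'.
(e) Entailed — every conjunct here is already in the original polishing event.
(f) Not entailed — Marco polished the table, not the jar; the jar belongs to the wrapping event.

(a), (b), (c), (e)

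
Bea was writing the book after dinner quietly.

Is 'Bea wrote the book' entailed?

no

'was writing' is progressive; for an accomplishment like 'write the book', it doesn't entail completion.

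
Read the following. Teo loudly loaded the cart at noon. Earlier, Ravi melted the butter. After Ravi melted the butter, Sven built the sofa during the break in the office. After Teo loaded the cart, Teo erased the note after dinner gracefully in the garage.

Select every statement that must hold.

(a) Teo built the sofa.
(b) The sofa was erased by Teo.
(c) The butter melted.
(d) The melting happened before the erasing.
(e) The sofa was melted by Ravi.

(a) Not entailed — the passage has Sven building the sofa, not Teo.
(b) Not entailed — Teo erased the note, not the sofa; the sofa belongs to the building event.
(c) Entailed — 'Ravi melted the butter' is causative; it entails the inchoative 'the butter melted'.
(d) Entailed — the narrative places the melting before the erasing.
(e) Not entailed — Ravi melted the butter, not the sofa; the sofa belongs to the building event.

(c), (d)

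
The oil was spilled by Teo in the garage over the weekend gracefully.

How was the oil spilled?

gracefully

'gracefully' marks the manner of the spilling event.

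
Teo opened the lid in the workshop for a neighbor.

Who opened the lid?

Teo

'Teo' marks the agent of the opening event.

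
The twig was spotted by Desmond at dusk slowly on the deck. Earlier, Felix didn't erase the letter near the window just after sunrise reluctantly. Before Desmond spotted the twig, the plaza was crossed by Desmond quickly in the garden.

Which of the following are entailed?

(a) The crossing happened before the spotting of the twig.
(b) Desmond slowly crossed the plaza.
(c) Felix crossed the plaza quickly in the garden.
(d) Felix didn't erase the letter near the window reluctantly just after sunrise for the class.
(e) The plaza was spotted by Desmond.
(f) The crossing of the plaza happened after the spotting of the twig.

(a) Entailed — the narrative places the crossing before the spotting.
(b) Not entailed — 'slowly' adds a manner not in (and inconsistent with) the original.
(c) Not entailed — the passage has Desmond crossing the plaza, not Felix.
(d) Entailed — under negation, adding a further restriction is entailed: if no such erasing event occurred, none occurred for the class either.
(e) Not entailed — Desmond spotted the twig, not the plaza; the plaza belongs to the crossing event.
(f) Not entailed — the narrative places the crossing before the spotting, not after.

(a), (d)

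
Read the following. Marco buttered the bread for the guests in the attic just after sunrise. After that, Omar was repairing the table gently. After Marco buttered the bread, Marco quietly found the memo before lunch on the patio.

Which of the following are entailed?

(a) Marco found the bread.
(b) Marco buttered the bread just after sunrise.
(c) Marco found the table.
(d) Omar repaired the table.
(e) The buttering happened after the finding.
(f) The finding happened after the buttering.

(a) Not entailed — Marco found the memo, not the bread; the bread belongs to the buttering event.
(b) Entailed — dropping 'in the attic', 'for the guests' leaves a sub-description the original still satisfies.
(c) Not entailed — Marco found the memo, not the table; the table belongs to the repairing event.
(d) Not entailed — 'was repairing' is progressive on an accomplishment; it does not entail the completed 'repaired'.
(e) Not entailed — the narrative places the buttering before the finding, not after.
(f) Entailed — the narrative places the buttering before the finding.

(b), (f)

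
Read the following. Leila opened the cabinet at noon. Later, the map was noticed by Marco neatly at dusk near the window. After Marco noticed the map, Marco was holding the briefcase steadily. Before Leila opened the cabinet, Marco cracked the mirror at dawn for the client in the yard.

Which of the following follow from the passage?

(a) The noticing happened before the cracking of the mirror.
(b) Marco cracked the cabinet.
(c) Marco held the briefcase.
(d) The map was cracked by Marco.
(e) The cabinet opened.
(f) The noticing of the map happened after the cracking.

(a) Not entailed — the narrative places the cracking before the noticing, not after.
(b) Not entailed — Marco cracked the mirror, not the cabinet; the cabinet belongs to the opening event.
(c) Entailed — 'hold' is an activity; 'was holding' entails that some holding happened, so 'held' holds.
(d) Not entailed — Marco cracked the mirror, not the map; the map belongs to the noticing event.
(e) Entailed — 'Leila opened the cabinet' is causative; it entails the inchoative 'the cabinet opened'.
(f) Entailed — the narrative places the cracking before the noticing.

(c), (e), (f)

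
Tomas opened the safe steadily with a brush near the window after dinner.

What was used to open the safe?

a brush

'with a brush' marks the instrument of the opening event.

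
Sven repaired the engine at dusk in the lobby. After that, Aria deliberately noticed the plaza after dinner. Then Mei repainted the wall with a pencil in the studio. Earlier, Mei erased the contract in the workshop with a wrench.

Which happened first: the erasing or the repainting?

The connectives place the erasing before the repainting.

the erasing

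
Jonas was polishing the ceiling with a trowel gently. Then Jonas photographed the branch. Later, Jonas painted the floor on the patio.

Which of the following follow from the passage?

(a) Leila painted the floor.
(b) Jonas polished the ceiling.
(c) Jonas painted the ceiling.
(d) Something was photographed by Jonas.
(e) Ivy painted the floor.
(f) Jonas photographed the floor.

(b), (d)

(a) Not entailed — the passage has Jonas painting the floor, not Leila.
(b) Entailed — 'polish' is an activity; 'was polishing' entails that some polishing happened, so 'polished' holds.
(c) Not entailed — Jonas painted the floor, not the ceiling; the ceiling belongs to the polishing event.
(d) Entailed — this follows by dropping conjuncts from the photographing event's description.
(e) Not entailed — the passage has Jonas painting the floor, not Ivy.
(f) Not entailed — Jonas photographed the branch, not the floor; the floor belongs to the painting event.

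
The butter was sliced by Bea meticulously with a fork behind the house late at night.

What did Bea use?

'with a fork' marks the instrument of the slicing event.

a fork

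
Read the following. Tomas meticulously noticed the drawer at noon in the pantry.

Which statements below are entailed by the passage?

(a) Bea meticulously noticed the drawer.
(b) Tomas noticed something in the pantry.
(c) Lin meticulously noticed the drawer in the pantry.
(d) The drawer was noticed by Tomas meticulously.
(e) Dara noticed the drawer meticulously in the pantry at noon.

(b), (d)

(a) Not entailed — the passage has Tomas noticing the drawer, not Bea.
(b) Entailed — dropping 'meticulously', 'at noon' and generalizing the patient leaves a sub-description the original still satisfies.
(c) Not entailed — the passage has Tomas noticing the drawer, not Lin.
(d) Entailed — every conjunct here is already in the original noticing event.
(e) Not entailed — the passage has Tomas noticing the drawer, not Dara.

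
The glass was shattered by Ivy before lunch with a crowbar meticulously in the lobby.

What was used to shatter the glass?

a crowbar

'with a crowbar' marks the instrument of the shattering event.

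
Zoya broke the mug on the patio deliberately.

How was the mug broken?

deliberately

'deliberately' marks the manner of the breaking event.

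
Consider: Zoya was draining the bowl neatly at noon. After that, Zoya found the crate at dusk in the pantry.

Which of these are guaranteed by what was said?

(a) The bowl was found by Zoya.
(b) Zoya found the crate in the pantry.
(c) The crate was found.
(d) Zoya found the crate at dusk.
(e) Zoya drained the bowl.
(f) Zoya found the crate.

(a) Not entailed — Zoya found the crate, not the bowl; the bowl belongs to the draining event.
(b) Entailed — the original entails any weakening of itself; this just drops 'at dusk'.
(c) Entailed — dropping 'at dusk', 'in the pantry' and generalizing the agent leaves a sub-description the original still satisfies.
(d) Entailed — every conjunct here is already in the original finding event.
(e) Not entailed — 'was draining' is progressive on an accomplishment; it does not entail the completed 'drained'.
(f) Entailed — this follows by dropping conjuncts from the finding event's description.

(b), (c), (d), (f)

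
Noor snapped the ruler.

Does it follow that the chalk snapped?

no

Nothing is said about any chalk; only the ruler is affected.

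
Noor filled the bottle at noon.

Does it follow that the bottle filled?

yes

'Noor filled the bottle' is the causative; it entails the inchoative 'the bottle filled'.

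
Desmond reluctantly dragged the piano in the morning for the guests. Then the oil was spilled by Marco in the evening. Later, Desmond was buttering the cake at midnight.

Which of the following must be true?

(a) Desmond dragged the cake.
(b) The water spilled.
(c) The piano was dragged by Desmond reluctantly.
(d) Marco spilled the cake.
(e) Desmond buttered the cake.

(c)

(a) Not entailed — Desmond dragged the piano, not the cake; the cake belongs to the buttering event.
(b) Not entailed — the oil is what spilled, not the water.
(c) Entailed — this follows by dropping conjuncts from the dragging event's description.
(d) Not entailed — Marco spilled the oil, not the cake; the cake belongs to the buttering event.
(e) Not entailed — 'was buttering' is progressive on an accomplishment; it does not entail the completed 'buttered'.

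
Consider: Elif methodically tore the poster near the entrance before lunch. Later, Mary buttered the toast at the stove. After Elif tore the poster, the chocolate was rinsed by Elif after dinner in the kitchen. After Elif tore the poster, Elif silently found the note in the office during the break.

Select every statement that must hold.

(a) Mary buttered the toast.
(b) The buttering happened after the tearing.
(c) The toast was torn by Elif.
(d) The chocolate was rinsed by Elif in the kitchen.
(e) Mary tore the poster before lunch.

(a), (b), (d)

(a) Entailed — this follows by dropping conjuncts from the buttering event's description.
(b) Entailed — the narrative places the tearing before the buttering.
(c) Not entailed — Elif tore the poster, not the toast; the toast belongs to the buttering event.
(d) Entailed — every conjunct here is already in the original rinsing event.
(e) Not entailed — the passage has Elif tearing the poster, not Mary.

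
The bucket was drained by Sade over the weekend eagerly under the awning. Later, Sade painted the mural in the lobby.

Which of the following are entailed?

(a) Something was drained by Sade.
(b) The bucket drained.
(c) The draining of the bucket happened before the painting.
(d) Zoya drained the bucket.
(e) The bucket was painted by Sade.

(a) Entailed — dropping 'under the awning', 'over the weekend', 'eagerly' and generalizing the patient leaves a sub-description the original still satisfies.
(b) Entailed — 'Sade drained the bucket' is causative; it entails the inchoative 'the bucket drained'.
(c) Entailed — the narrative places the draining before the painting.
(d) Not entailed — the passage has Sade draining the bucket, not Zoya.
(e) Not entailed — Sade painted the mural, not the bucket; the bucket belongs to the draining event.

(a), (b), (c)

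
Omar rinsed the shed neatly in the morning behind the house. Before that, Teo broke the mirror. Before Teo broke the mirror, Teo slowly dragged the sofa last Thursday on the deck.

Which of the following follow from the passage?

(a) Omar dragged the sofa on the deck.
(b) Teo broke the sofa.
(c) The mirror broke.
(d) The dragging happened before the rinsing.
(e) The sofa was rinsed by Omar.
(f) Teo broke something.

(a) Not entailed — the passage has Teo dragging the sofa, not Omar.
(b) Not entailed — Teo broke the mirror, not the sofa; the sofa belongs to the dragging event.
(c) Entailed — 'Teo broke the mirror' is causative; it entails the inchoative 'the mirror broke'.
(d) Entailed — the narrative places the dragging before the rinsing.
(e) Not entailed — Omar rinsed the shed, not the sofa; the sofa belongs to the dragging event.
(f) Entailed — this follows by dropping conjuncts from the breaking event's description.

(c), (d), (f)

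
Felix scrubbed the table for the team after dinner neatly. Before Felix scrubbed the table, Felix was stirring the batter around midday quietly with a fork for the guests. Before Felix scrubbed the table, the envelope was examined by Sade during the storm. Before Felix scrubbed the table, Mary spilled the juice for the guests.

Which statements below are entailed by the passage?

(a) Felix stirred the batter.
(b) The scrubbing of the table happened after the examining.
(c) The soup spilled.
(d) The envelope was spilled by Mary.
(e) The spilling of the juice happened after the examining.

(a), (b)

(a) Entailed — 'stir' is an activity; 'was stirring' entails that some stirring happened, so 'stirred' holds.
(b) Entailed — the narrative places the examining before the scrubbing.
(c) Not entailed — the juice is what spilled, not the soup.
(d) Not entailed — Mary spilled the juice, not the envelope; the envelope belongs to the examining event.
(e) Not entailed — the narrative doesn't order the examining relative to the spilling.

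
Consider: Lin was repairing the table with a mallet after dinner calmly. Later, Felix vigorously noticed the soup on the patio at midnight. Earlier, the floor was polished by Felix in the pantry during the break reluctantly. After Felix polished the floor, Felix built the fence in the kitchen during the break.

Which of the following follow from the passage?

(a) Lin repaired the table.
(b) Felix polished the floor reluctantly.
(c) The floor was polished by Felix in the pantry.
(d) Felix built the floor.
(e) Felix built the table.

(b), (c)

(a) Not entailed — 'was repairing' is progressive on an accomplishment; it does not entail the completed 'repaired'.
(b) Entailed — every conjunct here is already in the original polishing event.
(c) Entailed — dropping 'reluctantly', 'during the break' leaves a sub-description the original still satisfies.
(d) Not entailed — Felix built the fence, not the floor; the floor belongs to the polishing event.
(e) Not entailed — Felix built the fence, not the table; the table belongs to the repairing event.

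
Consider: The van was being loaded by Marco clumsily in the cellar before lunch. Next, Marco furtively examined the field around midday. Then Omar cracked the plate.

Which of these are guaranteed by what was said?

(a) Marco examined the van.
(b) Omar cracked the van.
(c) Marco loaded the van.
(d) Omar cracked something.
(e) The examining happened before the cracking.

(d), (e)

(a) Not entailed — Marco examined the field, not the van; the van belongs to the loading event.
(b) Not entailed — Omar cracked the plate, not the van; the van belongs to the loading event.
(c) Not entailed — 'was loading' is progressive on an accomplishment; it does not entail the completed 'loaded'.
(d) Entailed — the original entails any weakening of itself; this just generalizes the patient.
(e) Entailed — the narrative places the examining before the cracking.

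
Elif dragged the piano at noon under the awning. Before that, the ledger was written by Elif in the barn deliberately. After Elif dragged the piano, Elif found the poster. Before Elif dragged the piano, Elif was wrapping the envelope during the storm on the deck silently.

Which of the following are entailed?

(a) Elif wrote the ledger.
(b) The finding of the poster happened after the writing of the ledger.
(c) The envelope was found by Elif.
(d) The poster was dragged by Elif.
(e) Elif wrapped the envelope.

(a) Entailed — the original entails any weakening of itself; this just drops 'deliberately', 'in the barn'.
(b) Entailed — the narrative places the writing before the finding.
(c) Not entailed — Elif found the poster, not the envelope; the envelope belongs to the wrapping event.
(d) Not entailed — Elif dragged the piano, not the poster; the poster belongs to the finding event.
(e) Not entailed — 'was wrapping' is progressive on an accomplishment; it does not entail the completed 'wrapped'.

(a), (b)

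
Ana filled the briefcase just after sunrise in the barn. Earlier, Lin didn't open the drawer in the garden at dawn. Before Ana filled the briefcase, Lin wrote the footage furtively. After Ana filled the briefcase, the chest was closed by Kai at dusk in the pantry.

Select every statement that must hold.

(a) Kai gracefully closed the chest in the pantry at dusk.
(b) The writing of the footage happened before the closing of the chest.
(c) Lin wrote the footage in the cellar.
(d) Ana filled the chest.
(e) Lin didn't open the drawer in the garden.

(a) Not entailed — 'gracefully' adds information not in the original event.
(b) Entailed — the narrative places the writing before the closing.
(c) Not entailed — 'in the cellar' adds information not in the original event.
(d) Not entailed — Ana filled the briefcase, not the chest; the chest belongs to the closing event.
(e) Not entailed — dropping 'at dawn' under negation is not valid — the original leaves open that Lin opened the drawer some other way.

(b)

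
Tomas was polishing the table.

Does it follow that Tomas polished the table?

'polish' is atelic; if Tomas was polishing the table, then Tomas polished the table (for some time).

yes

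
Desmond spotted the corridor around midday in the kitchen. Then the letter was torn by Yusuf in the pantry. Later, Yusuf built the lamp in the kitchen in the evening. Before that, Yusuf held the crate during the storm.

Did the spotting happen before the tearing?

yes

The narrative orders the spotting before the tearing.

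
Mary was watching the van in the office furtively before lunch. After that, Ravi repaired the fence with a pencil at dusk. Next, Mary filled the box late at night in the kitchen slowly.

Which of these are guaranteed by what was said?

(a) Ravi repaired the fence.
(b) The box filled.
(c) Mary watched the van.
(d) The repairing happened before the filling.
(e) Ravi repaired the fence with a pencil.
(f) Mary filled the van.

(a), (b), (c), (d), (e)

(a) Entailed — the original entails any weakening of itself; this just drops 'with a pencil', 'at dusk'.
(b) Entailed — 'Mary filled the box' is causative; it entails the inchoative 'the box filled'.
(c) Entailed — 'watch' is an activity; 'was watching' entails that some watching happened, so 'watched' holds.
(d) Entailed — the narrative places the repairing before the filling.
(e) Entailed — every conjunct here is already in the original repairing event.
(f) Not entailed — Mary filled the box, not the van; the van belongs to the watching event.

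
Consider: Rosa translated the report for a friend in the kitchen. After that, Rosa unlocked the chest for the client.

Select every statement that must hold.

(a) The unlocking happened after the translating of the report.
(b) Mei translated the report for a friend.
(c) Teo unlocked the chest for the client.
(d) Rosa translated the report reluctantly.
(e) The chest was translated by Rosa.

(a) Entailed — the narrative places the translating before the unlocking.
(b) Not entailed — the passage has Rosa translating the report, not Mei.
(c) Not entailed — the passage has Rosa unlocking the chest, not Teo.
(d) Not entailed — 'reluctantly' adds information not in the original event.
(e) Not entailed — Rosa translated the report, not the chest; the chest belongs to the unlocking event.

(a)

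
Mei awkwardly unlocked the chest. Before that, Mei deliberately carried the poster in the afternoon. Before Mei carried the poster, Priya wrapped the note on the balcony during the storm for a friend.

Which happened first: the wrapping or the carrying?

The connectives place the wrapping before the carrying.

the wrapping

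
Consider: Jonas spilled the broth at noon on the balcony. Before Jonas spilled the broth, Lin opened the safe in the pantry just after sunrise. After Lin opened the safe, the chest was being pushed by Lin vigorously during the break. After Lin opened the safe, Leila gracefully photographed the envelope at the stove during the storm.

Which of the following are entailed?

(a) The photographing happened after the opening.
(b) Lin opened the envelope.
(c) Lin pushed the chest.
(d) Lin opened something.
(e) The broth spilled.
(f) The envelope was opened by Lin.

(a), (c), (d), (e)

(a) Entailed — the narrative places the opening before the photographing.
(b) Not entailed — Lin opened the safe, not the envelope; the envelope belongs to the photographing event.
(c) Entailed — 'push' is an activity; 'was pushing' entails that some pushing happened, so 'pushed' holds.
(d) Entailed — dropping 'in the pantry', 'just after sunrise' and generalizing the patient leaves a sub-description the original still satisfies.
(e) Entailed — 'Jonas spilled the broth' is causative; it entails the inchoative 'the broth spilled'.
(f) Not entailed — Lin opened the safe, not the envelope; the envelope belongs to the photographing event.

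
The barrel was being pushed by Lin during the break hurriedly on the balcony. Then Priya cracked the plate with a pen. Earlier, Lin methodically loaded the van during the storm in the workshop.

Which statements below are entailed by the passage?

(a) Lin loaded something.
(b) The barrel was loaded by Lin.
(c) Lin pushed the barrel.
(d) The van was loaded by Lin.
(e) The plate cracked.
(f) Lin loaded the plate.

(a), (c), (d), (e)

(a) Entailed — this follows by dropping conjuncts from the loading event's description.
(b) Not entailed — Lin loaded the van, not the barrel; the barrel belongs to the pushing event.
(c) Entailed — 'push' is an activity; 'was pushing' entails that some pushing happened, so 'pushed' holds.
(d) Entailed — every conjunct here is already in the original loading event.
(e) Entailed — 'Priya cracked the plate' is causative; it entails the inchoative 'the plate cracked'.
(f) Not entailed — Lin loaded the van, not the plate; the plate belongs to the cracking event.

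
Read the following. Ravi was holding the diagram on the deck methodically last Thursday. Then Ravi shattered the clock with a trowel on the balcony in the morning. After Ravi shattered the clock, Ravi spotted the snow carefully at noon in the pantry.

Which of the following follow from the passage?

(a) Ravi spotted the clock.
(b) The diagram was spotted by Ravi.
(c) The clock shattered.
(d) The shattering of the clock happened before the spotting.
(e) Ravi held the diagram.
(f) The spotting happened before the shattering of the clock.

(a) Not entailed — Ravi spotted the snow, not the clock; the clock belongs to the shattering event.
(b) Not entailed — Ravi spotted the snow, not the diagram; the diagram belongs to the holding event.
(c) Entailed — 'Ravi shattered the clock' is causative; it entails the inchoative 'the clock shattered'.
(d) Entailed — the narrative places the shattering before the spotting.
(e) Entailed — 'hold' is an activity; 'was holding' entails that some holding happened, so 'held' holds.
(f) Not entailed — the narrative places the shattering before the spotting, not after.

(c), (d), (e)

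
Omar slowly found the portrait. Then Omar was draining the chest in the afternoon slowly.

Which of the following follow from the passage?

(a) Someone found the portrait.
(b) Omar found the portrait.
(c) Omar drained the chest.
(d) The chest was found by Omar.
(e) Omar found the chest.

(a) Entailed — dropping 'slowly' and generalizing the agent leaves a sub-description the original still satisfies.
(b) Entailed — every conjunct here is already in the original finding event.
(c) Not entailed — 'was draining' is progressive on an accomplishment; it does not entail the completed 'drained'.
(d) Not entailed — Omar found the portrait, not the chest; the chest belongs to the draining event.
(e) Not entailed — Omar found the portrait, not the chest; the chest belongs to the draining event.

(a), (b)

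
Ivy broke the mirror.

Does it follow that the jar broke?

no

Nothing is said about any jar; only the mirror is affected.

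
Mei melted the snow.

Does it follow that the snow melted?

'Mei melted the snow' is the causative; it entails the inchoative 'the snow melted'.

yes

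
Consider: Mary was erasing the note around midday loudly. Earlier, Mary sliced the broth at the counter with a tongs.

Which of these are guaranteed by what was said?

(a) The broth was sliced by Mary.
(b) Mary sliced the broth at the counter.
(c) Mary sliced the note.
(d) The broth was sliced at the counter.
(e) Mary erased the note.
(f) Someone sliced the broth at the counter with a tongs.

(a), (b), (d), (f)

(a) Entailed — this follows by dropping conjuncts from the slicing event's description.
(b) Entailed — this follows by dropping conjuncts from the slicing event's description.
(c) Not entailed — Mary sliced the broth, not the note; the note belongs to the erasing event.
(d) Entailed — dropping 'with a tongs' and generalizing the agent leaves a sub-description the original still satisfies.
(e) Not entailed — 'was erasing' is progressive on an accomplishment; it does not entail the completed 'erased'.
(f) Entailed — every conjunct here is already in the original slicing event.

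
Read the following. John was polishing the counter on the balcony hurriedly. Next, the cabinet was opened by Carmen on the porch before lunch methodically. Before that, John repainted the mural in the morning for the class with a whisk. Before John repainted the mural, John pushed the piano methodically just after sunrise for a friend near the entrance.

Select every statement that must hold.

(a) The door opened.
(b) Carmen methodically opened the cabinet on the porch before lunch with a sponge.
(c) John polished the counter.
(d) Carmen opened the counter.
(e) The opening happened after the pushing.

(a) Not entailed — the cabinet is what opened, not the door.
(b) Not entailed — 'with a sponge' adds information not in the original event.
(c) Entailed — 'polish' is an activity; 'was polishing' entails that some polishing happened, so 'polished' holds.
(d) Not entailed — Carmen opened the cabinet, not the counter; the counter belongs to the polishing event.
(e) Entailed — the narrative places the pushing before the opening.

(c), (e)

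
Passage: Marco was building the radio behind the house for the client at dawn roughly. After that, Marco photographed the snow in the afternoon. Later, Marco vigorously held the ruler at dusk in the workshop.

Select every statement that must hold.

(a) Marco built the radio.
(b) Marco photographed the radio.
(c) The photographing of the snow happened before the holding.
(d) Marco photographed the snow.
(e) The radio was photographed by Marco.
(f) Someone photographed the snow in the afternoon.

(a) Not entailed — 'was building' is progressive on an accomplishment; it does not entail the completed 'built'.
(b) Not entailed — Marco photographed the snow, not the radio; the radio belongs to the building event.
(c) Entailed — the narrative places the photographing before the holding.
(d) Entailed — the original entails any weakening of itself; this just drops 'in the afternoon'.
(e) Not entailed — Marco photographed the snow, not the radio; the radio belongs to the building event.
(f) Entailed — every conjunct here is already in the original photographing event.

(c), (d), (f)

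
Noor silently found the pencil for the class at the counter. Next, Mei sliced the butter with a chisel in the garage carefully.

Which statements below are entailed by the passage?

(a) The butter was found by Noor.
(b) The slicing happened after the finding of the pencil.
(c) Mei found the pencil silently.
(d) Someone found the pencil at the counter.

(b), (d)

(a) Not entailed — Noor found the pencil, not the butter; the butter belongs to the slicing event.
(b) Entailed — the narrative places the finding before the slicing.
(c) Not entailed — the passage has Noor finding the pencil, not Mei.
(d) Entailed — this follows by dropping conjuncts from the finding event's description.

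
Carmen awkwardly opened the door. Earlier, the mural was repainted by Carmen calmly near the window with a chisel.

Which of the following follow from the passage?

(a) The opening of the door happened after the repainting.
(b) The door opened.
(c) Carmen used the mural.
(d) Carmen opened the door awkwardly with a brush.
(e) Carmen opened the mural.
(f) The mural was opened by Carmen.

(a) Entailed — the narrative places the repainting before the opening.
(b) Entailed — 'Carmen opened the door' is causative; it entails the inchoative 'the door opened'.
(c) Not entailed — the mural is the patient, not an instrument — Carmen used a chisel.
(d) Not entailed — 'with a brush' adds information not in the original event.
(e) Not entailed — Carmen opened the door, not the mural; the mural belongs to the repainting event.
(f) Not entailed — Carmen opened the door, not the mural; the mural belongs to the repainting event.

(a), (b)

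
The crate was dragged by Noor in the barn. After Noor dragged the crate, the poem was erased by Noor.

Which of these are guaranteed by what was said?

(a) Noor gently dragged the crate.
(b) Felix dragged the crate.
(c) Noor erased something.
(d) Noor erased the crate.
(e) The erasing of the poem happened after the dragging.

(a) Not entailed — 'gently' adds information not in the original event.
(b) Not entailed — the passage has Noor dragging the crate, not Felix.
(c) Entailed — every conjunct here is already in the original erasing event.
(d) Not entailed — Noor erased the poem, not the crate; the crate belongs to the dragging event.
(e) Entailed — the narrative places the dragging before the erasing.

(c), (e)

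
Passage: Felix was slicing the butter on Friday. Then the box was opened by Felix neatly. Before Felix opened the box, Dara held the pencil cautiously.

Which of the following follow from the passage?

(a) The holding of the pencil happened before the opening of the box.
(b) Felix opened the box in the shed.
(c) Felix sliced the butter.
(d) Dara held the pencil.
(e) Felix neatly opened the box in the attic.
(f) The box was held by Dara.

(a), (d)

(a) Entailed — the narrative places the holding before the opening.
(b) Not entailed — 'in the shed' adds information not in the original event.
(c) Not entailed — 'was slicing' is progressive on an accomplishment; it does not entail the completed 'sliced'.
(d) Entailed — every conjunct here is already in the original holding event.
(e) Not entailed — 'in the attic' adds information not in the original event.
(f) Not entailed — Dara held the pencil, not the box; the box belongs to the opening event.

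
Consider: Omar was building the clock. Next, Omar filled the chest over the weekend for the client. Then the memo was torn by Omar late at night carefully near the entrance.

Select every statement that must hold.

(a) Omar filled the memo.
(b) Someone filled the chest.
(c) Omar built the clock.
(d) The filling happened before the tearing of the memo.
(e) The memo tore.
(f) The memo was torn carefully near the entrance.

(b), (d), (e), (f)

(a) Not entailed — Omar filled the chest, not the memo; the memo belongs to the tearing event.
(b) Entailed — every conjunct here is already in the original filling event.
(c) Not entailed — 'was building' is progressive on an accomplishment; it does not entail the completed 'built'.
(d) Entailed — the narrative places the filling before the tearing.
(e) Entailed — 'Omar tore the memo' is causative; it entails the inchoative 'the memo tore'.
(f) Entailed — this follows by dropping conjuncts from the tearing event's description.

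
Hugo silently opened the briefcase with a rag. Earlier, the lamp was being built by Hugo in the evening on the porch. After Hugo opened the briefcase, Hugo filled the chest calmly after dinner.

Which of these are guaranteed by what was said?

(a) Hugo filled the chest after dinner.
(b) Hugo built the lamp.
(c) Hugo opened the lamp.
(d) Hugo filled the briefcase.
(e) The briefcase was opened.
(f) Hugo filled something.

(a) Entailed — dropping 'calmly' leaves a sub-description the original still satisfies.
(b) Not entailed — 'was building' is progressive on an accomplishment; it does not entail the completed 'built'.
(c) Not entailed — Hugo opened the briefcase, not the lamp; the lamp belongs to the building event.
(d) Not entailed — Hugo filled the chest, not the briefcase; the briefcase belongs to the opening event.
(e) Entailed — every conjunct here is already in the original opening event.
(f) Entailed — this follows by dropping conjuncts from the filling event's description.

(a), (e), (f)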